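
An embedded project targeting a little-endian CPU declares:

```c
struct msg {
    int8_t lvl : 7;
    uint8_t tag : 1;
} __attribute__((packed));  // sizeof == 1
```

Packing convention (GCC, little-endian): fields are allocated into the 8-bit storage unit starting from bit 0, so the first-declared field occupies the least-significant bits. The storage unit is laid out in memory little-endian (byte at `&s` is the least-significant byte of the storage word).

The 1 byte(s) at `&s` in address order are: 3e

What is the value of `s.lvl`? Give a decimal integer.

62

[0]=0x3e (little-endian) → word 0x3e
lvl:7 @ bit 0 → (0x3e>>0)&0x7f = 0x3e  ←
tag:1 @ bit 7 → (0x3e>>7)&0x1 = 0x0
lvl signed 7b, MSB=0: value = 62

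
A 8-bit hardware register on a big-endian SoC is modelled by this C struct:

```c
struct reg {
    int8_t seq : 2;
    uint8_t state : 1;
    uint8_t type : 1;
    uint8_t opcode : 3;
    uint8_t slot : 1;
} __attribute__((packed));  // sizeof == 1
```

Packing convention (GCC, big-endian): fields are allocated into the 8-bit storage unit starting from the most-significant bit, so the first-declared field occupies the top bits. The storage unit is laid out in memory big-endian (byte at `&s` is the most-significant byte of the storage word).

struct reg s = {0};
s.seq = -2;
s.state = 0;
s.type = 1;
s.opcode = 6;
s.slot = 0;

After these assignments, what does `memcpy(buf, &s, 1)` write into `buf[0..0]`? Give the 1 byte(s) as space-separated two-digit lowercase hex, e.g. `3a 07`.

9c

seq (2b) val=-2 bits=0x2 at bit 6: 0x80
state (1b) val=0 bits=0x0 at bit 5: 0x80
type (1b) val=1 bits=0x1 at bit 4: 0x90
opcode (3b) val=6 bits=0x6 at bit 1: 0x9c
slot (1b) val=0 bits=0x0 at bit 0: 0x9c
word = 0x9c → big-endian bytes:
  [0]=0x9c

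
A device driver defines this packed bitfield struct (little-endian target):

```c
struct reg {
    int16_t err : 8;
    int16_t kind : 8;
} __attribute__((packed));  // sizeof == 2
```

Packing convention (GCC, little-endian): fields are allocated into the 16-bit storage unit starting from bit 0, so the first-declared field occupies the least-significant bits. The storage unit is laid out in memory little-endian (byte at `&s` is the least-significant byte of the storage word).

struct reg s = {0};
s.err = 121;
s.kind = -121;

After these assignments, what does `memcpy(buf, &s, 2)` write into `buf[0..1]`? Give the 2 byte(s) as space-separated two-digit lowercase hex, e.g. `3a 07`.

79 87

[0+:8] err=121 & 0xff = 0x79; word=0x0079
[8+:8] kind=-121 & 0xff = 0x87; word=0x8779
word = 0x8779 → little-endian bytes:
  [0]=0x79  [1]=0x87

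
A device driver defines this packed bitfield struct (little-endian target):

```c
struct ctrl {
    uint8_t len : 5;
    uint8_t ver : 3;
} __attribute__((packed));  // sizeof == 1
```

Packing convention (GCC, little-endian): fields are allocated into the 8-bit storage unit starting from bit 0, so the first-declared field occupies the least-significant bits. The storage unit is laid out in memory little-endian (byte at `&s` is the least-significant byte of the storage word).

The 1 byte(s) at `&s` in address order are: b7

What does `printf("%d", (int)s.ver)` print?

[0]=0xb7 (little-endian) → word 0xb7
len [0+:5] = (word>>0) & 0x1f = 23
ver [5+:3] = (word>>5) & 0x7 = 5  ←

5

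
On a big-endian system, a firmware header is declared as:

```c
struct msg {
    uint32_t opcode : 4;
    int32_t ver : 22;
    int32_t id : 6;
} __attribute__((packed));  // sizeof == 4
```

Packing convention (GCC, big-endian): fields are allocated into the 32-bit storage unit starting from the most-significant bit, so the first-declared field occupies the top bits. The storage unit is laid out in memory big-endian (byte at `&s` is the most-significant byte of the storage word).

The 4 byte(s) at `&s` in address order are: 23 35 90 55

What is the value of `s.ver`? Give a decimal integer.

[0]=0x23 [1]=0x35 [2]=0x90 [3]=0x55 (big-endian) → word 0x23359055
opcode [28+:4] = (word>>28) & 0xf = 2
ver [6+:22] = (word>>6) & 0x3fffff = 841281  ←
id [0+:6] = (word>>0) & 0x3f = 21
ver signed 22b, MSB=0: value = 841281

841281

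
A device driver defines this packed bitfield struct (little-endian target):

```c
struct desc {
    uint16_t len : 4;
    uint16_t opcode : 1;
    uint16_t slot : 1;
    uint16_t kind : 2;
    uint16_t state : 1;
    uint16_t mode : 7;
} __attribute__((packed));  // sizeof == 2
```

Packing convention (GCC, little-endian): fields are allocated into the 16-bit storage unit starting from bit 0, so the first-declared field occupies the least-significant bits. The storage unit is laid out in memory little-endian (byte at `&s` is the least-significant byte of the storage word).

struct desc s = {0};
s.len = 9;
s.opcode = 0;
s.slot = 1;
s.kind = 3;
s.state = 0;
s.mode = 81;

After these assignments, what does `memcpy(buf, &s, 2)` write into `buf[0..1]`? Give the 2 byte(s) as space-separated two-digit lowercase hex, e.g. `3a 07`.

e9 a2

len (4b) val=9 bits=0x9 at bit 0: 0x0009
opcode (1b) val=0 bits=0x0 at bit 4: 0x0009
slot (1b) val=1 bits=0x1 at bit 5: 0x0029
kind (2b) val=3 bits=0x3 at bit 6: 0x00e9
state (1b) val=0 bits=0x0 at bit 8: 0x00e9
mode (7b) val=81 bits=0x51 at bit 9: 0xa2e9
word = 0xa2e9 → little-endian bytes:
  [0]=0xe9  [1]=0xa2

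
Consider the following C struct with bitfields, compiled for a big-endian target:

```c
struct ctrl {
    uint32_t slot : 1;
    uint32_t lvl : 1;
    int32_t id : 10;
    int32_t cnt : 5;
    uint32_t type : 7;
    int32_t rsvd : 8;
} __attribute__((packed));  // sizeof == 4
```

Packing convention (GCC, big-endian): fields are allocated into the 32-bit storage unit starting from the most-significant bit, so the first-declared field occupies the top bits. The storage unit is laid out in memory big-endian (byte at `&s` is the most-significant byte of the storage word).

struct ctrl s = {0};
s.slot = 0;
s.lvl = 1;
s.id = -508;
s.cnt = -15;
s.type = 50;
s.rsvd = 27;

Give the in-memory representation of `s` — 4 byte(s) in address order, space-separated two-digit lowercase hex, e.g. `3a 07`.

slot (1b) val=0 bits=0x0 at bit 31: 0x00000000
lvl (1b) val=1 bits=0x1 at bit 30: 0x40000000
id (10b) val=-508 bits=0x204 at bit 20: 0x60400000
cnt (5b) val=-15 bits=0x11 at bit 15: 0x60488000
type (7b) val=50 bits=0x32 at bit 8: 0x6048b200
rsvd (8b) val=27 bits=0x1b at bit 0: 0x6048b21b
word = 0x6048b21b → big-endian bytes:
  [0]=0x60  [1]=0x48  [2]=0xb2  [3]=0x1b

60 48 b2 1b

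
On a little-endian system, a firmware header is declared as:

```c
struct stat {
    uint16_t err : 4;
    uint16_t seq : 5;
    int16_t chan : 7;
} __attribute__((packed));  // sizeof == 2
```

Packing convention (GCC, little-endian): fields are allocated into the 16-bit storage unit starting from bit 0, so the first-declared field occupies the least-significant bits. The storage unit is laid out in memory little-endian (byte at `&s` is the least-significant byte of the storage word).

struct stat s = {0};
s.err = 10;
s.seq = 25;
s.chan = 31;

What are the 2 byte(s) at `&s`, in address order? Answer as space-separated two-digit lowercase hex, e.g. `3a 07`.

err:4 = 10 → 0xa << 0 → word 0x000a
seq:5 = 25 → 0x19 << 4 → word 0x019a
chan:7 = 31 → 0x1f << 9 → word 0x3f9a
word = 0x3f9a → little-endian bytes:
  [0]=0x9a  [1]=0x3f

9a 3f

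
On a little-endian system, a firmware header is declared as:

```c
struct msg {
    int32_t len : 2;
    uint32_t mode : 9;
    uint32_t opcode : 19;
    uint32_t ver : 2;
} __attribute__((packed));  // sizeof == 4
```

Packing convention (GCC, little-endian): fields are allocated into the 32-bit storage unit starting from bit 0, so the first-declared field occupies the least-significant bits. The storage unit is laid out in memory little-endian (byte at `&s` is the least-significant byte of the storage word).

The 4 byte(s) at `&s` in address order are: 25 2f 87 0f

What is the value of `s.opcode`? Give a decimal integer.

127205

[0]=0x25 [1]=0x2f [2]=0x87 [3]=0x0f (little-endian) → word 0x0f872f25
len [0+:2] = (word>>0) & 0x3 = 1
mode [2+:9] = (word>>2) & 0x1ff = 457
opcode [11+:19] = (word>>11) & 0x7ffff = 127205  ←
ver [30+:2] = (word>>30) & 0x3 = 0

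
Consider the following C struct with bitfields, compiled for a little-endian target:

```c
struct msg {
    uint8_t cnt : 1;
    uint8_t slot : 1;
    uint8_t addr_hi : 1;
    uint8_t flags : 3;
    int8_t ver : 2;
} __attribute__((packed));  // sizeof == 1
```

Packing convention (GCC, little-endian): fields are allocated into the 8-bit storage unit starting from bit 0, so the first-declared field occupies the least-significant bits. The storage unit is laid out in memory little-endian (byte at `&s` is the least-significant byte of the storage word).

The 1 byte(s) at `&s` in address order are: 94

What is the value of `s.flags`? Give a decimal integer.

2

[0]=0x94 (little-endian) → word 0x94
cnt [0+:1] = (word>>0) & 0x1 = 0
slot [1+:1] = (word>>1) & 0x1 = 0
addr_hi [2+:1] = (word>>2) & 0x1 = 1
flags [3+:3] = (word>>3) & 0x7 = 2  ←
ver [6+:2] = (word>>6) & 0x3 = 2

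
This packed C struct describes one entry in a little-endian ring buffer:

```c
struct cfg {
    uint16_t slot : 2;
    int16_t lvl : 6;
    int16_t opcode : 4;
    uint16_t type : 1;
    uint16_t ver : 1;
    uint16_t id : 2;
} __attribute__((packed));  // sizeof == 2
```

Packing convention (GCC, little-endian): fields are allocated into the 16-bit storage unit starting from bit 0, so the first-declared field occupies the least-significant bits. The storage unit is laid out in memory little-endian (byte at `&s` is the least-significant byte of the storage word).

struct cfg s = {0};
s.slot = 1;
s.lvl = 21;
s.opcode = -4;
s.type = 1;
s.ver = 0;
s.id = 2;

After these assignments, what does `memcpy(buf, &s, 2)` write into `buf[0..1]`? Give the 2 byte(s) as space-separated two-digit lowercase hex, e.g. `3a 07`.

55 9c

slot (2b) val=1 bits=0x1 at bit 0: 0x0001
lvl (6b) val=21 bits=0x15 at bit 2: 0x0055
opcode (4b) val=-4 bits=0xc at bit 8: 0x0c55
type (1b) val=1 bits=0x1 at bit 12: 0x1c55
ver (1b) val=0 bits=0x0 at bit 13: 0x1c55
id (2b) val=2 bits=0x2 at bit 14: 0x9c55
word = 0x9c55 → little-endian bytes:
  [0]=0x55  [1]=0x9c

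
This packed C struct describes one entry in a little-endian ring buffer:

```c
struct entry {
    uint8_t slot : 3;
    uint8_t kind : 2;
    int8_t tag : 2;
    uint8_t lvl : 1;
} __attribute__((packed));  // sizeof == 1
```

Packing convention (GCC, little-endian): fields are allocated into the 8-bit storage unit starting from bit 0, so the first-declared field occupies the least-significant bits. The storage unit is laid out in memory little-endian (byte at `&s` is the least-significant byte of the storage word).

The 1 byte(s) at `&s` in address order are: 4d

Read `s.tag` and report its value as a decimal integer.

-2

[0]=0x4d (little-endian) → word 0x4d
slot:3 @ bit 0 → (0x4d>>0)&0x7 = 0x5
kind:2 @ bit 3 → (0x4d>>3)&0x3 = 0x1
tag:2 @ bit 5 → (0x4d>>5)&0x3 = 0x2  ←
lvl:1 @ bit 7 → (0x4d>>7)&0x1 = 0x0
tag signed 2b, MSB=1: 2 - 4 = -2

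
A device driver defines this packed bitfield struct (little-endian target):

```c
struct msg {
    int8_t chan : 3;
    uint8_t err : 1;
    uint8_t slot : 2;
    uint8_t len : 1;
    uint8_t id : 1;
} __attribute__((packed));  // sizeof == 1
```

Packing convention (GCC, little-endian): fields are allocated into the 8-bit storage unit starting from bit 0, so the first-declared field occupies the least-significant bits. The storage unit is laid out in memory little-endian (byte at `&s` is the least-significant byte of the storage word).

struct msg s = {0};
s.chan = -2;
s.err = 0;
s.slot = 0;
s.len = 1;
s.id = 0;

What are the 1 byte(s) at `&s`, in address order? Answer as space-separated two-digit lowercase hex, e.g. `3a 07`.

chan:3 = -2 → 0x6 << 0 → word 0x06
err:1 = 0 → 0x0 << 3 → word 0x06
slot:2 = 0 → 0x0 << 4 → word 0x06
len:1 = 1 → 0x1 << 6 → word 0x46
id:1 = 0 → 0x0 << 7 → word 0x46
word = 0x46 → little-endian bytes:
  [0]=0x46

46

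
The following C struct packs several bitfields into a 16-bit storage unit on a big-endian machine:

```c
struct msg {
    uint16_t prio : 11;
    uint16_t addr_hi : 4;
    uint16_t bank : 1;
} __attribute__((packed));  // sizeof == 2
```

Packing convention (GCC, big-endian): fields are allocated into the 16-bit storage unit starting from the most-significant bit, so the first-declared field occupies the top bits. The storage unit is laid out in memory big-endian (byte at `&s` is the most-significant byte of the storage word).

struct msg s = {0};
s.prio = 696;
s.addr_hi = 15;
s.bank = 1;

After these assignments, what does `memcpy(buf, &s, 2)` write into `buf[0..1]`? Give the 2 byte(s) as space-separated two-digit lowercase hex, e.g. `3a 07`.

[5+:11] prio=696 & 0x7ff = 0x2b8; word=0x5700
[1+:4] addr_hi=15 & 0xf = 0xf; word=0x571e
[0+:1] bank=1 & 0x1 = 0x1; word=0x571f
word = 0x571f → big-endian bytes:
  [0]=0x57  [1]=0x1f

57 1f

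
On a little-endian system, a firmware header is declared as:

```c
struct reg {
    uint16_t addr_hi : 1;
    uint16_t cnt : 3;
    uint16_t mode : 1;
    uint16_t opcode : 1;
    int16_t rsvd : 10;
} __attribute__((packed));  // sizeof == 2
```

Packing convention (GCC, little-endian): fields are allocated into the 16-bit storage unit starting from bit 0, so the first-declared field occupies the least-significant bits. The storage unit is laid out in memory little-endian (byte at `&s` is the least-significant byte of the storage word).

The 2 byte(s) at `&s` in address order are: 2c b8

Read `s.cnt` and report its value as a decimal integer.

6

[0]=0x2c [1]=0xb8 (little-endian) → word 0xb82c
addr_hi [0+:1] = (word>>0) & 0x1 = 0
cnt [1+:3] = (word>>1) & 0x7 = 6  ←
mode [4+:1] = (word>>4) & 0x1 = 0
opcode [5+:1] = (word>>5) & 0x1 = 1
rsvd [6+:10] = (word>>6) & 0x3ff = 736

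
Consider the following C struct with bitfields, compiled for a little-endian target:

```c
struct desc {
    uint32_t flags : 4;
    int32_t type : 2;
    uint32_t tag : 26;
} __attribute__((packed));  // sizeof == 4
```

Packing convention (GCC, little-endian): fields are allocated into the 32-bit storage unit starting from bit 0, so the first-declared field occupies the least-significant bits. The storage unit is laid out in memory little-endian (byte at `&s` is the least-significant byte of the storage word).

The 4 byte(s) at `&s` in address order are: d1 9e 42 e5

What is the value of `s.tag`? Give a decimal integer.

[0]=0xd1 [1]=0x9e [2]=0x42 [3]=0xe5 (little-endian) → word 0xe5429ed1
flags:4 @ bit 0 → (0xe5429ed1>>0)&0xf = 0x1
type:2 @ bit 4 → (0xe5429ed1>>4)&0x3 = 0x1
tag:26 @ bit 6 → (0xe5429ed1>>6)&0x3ffffff = 0x3950a7b  ←

60099195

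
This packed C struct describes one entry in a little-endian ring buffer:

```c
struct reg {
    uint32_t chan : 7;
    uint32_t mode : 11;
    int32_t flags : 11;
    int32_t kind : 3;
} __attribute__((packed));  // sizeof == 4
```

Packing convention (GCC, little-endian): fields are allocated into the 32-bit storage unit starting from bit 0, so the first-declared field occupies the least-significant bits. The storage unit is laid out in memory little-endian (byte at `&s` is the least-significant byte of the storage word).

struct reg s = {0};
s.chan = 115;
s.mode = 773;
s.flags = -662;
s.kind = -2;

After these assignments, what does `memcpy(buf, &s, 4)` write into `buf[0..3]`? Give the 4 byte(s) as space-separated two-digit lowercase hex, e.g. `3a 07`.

f3 82 a9 d5

chan (7b) val=115 bits=0x73 at bit 0: 0x00000073
mode (11b) val=773 bits=0x305 at bit 7: 0x000182f3
flags (11b) val=-662 bits=0x56a at bit 18: 0x15a982f3
kind (3b) val=-2 bits=0x6 at bit 29: 0xd5a982f3
word = 0xd5a982f3 → little-endian bytes:
  [0]=0xf3  [1]=0x82  [2]=0xa9  [3]=0xd5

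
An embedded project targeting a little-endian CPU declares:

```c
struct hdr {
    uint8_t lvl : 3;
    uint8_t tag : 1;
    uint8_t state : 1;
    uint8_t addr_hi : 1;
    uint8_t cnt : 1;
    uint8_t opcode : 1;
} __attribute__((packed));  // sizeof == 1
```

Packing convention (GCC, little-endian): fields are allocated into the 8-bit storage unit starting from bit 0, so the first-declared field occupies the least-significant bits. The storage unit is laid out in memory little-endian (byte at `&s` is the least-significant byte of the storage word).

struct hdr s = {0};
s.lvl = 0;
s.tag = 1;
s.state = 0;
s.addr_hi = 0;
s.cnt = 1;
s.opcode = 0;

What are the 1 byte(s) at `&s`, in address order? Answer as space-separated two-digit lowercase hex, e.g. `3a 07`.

48

lvl:3 = 0 → 0x0 << 0 → word 0x00
tag:1 = 1 → 0x1 << 3 → word 0x08
state:1 = 0 → 0x0 << 4 → word 0x08
addr_hi:1 = 0 → 0x0 << 5 → word 0x08
cnt:1 = 1 → 0x1 << 6 → word 0x48
opcode:1 = 0 → 0x0 << 7 → word 0x48
word = 0x48 → little-endian bytes:
  [0]=0x48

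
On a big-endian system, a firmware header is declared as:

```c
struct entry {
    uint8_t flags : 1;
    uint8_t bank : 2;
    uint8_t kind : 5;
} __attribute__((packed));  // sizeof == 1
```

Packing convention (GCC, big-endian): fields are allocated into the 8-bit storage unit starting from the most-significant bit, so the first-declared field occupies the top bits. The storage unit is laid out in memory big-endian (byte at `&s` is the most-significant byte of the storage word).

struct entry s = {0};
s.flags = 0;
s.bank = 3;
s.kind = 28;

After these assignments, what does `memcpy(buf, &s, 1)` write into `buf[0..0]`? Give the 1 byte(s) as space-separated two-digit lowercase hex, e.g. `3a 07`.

flags (1b) val=0 bits=0x0 at bit 7: 0x00
bank (2b) val=3 bits=0x3 at bit 5: 0x60
kind (5b) val=28 bits=0x1c at bit 0: 0x7c
word = 0x7c → big-endian bytes:
  [0]=0x7c

7c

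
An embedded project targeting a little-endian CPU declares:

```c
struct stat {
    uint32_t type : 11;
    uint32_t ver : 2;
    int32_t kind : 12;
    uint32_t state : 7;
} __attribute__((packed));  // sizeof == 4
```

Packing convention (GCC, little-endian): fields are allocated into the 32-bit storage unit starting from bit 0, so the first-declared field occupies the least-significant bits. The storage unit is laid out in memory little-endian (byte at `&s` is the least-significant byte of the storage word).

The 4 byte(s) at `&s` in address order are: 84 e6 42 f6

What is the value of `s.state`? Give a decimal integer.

123

[0]=0x84 [1]=0xe6 [2]=0x42 [3]=0xf6 (little-endian) → word 0xf642e684
type:11 @ bit 0 → (0xf642e684>>0)&0x7ff = 0x684
ver:2 @ bit 11 → (0xf642e684>>11)&0x3 = 0x0
kind:12 @ bit 13 → (0xf642e684>>13)&0xfff = 0x217
state:7 @ bit 25 → (0xf642e684>>25)&0x7f = 0x7b  ←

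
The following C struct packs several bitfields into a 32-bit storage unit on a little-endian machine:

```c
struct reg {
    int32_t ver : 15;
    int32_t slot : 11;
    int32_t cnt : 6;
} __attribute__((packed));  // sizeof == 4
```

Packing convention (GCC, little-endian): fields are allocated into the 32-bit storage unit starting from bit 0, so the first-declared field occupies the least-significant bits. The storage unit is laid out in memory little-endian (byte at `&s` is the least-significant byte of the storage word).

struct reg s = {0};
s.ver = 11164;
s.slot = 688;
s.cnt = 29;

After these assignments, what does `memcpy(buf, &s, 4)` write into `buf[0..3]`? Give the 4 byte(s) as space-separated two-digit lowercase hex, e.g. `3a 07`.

9c 2b 58 75

ver (15b) val=11164 bits=0x2b9c at bit 0: 0x00002b9c
slot (11b) val=688 bits=0x2b0 at bit 15: 0x01582b9c
cnt (6b) val=29 bits=0x1d at bit 26: 0x75582b9c
word = 0x75582b9c → little-endian bytes:
  [0]=0x9c  [1]=0x2b  [2]=0x58  [3]=0x75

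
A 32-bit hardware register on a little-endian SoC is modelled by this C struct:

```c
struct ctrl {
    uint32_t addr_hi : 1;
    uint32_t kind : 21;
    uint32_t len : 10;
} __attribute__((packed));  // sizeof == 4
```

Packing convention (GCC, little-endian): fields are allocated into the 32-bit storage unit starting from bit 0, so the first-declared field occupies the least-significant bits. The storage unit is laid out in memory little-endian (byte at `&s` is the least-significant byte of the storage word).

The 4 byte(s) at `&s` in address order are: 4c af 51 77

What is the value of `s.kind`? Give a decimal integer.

[0]=0x4c [1]=0xaf [2]=0x51 [3]=0x77 (little-endian) → word 0x7751af4c
addr_hi:1 @ bit 0 → (0x7751af4c>>0)&0x1 = 0x0
kind:21 @ bit 1 → (0x7751af4c>>1)&0x1fffff = 0x8d7a6  ←
len:10 @ bit 22 → (0x7751af4c>>22)&0x3ff = 0x1dd

579494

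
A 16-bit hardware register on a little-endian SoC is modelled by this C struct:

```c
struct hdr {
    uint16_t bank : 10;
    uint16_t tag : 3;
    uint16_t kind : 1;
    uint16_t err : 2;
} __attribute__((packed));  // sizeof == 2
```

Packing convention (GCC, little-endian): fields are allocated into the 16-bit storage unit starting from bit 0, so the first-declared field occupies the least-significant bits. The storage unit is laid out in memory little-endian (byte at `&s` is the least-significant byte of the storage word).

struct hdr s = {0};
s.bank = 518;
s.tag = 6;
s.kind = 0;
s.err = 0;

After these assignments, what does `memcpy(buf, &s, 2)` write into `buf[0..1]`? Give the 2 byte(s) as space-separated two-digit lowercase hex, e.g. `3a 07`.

06 1a

[0+:10] bank=518 & 0x3ff = 0x206; word=0x0206
[10+:3] tag=6 & 0x7 = 0x6; word=0x1a06
[13+:1] kind=0 & 0x1 = 0x0; word=0x1a06
[14+:2] err=0 & 0x3 = 0x0; word=0x1a06
word = 0x1a06 → little-endian bytes:
  [0]=0x06  [1]=0x1a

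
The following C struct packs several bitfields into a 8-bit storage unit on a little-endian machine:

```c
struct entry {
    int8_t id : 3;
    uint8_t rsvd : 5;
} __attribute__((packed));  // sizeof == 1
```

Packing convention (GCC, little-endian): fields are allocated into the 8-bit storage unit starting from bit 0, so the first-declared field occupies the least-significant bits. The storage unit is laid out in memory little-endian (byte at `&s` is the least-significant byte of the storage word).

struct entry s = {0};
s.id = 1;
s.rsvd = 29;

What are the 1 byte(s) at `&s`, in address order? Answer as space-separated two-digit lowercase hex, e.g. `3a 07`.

id:3 = 1 → 0x1 << 0 → word 0x01
rsvd:5 = 29 → 0x1d << 3 → word 0xe9
word = 0xe9 → little-endian bytes:
  [0]=0xe9

e9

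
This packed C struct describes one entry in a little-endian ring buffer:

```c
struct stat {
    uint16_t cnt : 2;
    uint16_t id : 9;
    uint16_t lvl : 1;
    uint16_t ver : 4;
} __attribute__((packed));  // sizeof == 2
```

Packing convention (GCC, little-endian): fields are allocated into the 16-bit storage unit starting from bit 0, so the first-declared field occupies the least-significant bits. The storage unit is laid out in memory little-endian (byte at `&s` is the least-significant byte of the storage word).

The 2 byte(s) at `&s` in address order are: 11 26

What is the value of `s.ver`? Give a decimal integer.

2

[0]=0x11 [1]=0x26 (little-endian) → word 0x2611
cnt:2 @ bit 0 → (0x2611>>0)&0x3 = 0x1
id:9 @ bit 2 → (0x2611>>2)&0x1ff = 0x184
lvl:1 @ bit 11 → (0x2611>>11)&0x1 = 0x0
ver:4 @ bit 12 → (0x2611>>12)&0xf = 0x2  ←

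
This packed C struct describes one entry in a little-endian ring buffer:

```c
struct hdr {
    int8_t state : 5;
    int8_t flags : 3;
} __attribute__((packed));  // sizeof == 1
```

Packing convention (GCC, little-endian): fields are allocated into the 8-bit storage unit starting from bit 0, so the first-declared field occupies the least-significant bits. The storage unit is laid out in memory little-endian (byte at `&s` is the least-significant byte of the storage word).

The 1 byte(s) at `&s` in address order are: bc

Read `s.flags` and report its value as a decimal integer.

-3

[0]=0xbc (little-endian) → word 0xbc
state:5 @ bit 0 → (0xbc>>0)&0x1f = 0x1c
flags:3 @ bit 5 → (0xbc>>5)&0x7 = 0x5  ←
flags signed 3b, MSB=1: 5 - 8 = -3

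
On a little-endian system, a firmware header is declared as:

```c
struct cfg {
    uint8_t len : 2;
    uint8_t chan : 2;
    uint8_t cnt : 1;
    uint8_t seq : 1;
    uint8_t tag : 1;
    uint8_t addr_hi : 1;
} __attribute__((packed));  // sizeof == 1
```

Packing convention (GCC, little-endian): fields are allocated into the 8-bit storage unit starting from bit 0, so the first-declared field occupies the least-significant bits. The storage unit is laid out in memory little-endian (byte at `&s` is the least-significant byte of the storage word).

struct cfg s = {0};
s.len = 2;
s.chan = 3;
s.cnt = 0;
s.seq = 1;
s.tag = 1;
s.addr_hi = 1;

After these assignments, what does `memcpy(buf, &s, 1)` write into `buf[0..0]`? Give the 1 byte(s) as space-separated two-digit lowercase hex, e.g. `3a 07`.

len (2b) val=2 bits=0x2 at bit 0: 0x02
chan (2b) val=3 bits=0x3 at bit 2: 0x0e
cnt (1b) val=0 bits=0x0 at bit 4: 0x0e
seq (1b) val=1 bits=0x1 at bit 5: 0x2e
tag (1b) val=1 bits=0x1 at bit 6: 0x6e
addr_hi (1b) val=1 bits=0x1 at bit 7: 0xee
word = 0xee → little-endian bytes:
  [0]=0xee

ee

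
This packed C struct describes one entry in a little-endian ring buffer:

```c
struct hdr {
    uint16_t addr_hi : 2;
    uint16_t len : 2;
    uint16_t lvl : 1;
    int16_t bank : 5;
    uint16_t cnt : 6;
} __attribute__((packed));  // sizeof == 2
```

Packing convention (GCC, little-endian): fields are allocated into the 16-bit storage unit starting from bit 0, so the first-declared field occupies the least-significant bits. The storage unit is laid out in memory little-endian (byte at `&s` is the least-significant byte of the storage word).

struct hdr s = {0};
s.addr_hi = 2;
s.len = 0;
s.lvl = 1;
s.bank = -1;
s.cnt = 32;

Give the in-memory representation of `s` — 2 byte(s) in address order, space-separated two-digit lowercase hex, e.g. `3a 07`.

f2 83

[0+:2] addr_hi=2 & 0x3 = 0x2; word=0x0002
[2+:2] len=0 & 0x3 = 0x0; word=0x0002
[4+:1] lvl=1 & 0x1 = 0x1; word=0x0012
[5+:5] bank=-1 & 0x1f = 0x1f; word=0x03f2
[10+:6] cnt=32 & 0x3f = 0x20; word=0x83f2
word = 0x83f2 → little-endian bytes:
  [0]=0xf2  [1]=0x83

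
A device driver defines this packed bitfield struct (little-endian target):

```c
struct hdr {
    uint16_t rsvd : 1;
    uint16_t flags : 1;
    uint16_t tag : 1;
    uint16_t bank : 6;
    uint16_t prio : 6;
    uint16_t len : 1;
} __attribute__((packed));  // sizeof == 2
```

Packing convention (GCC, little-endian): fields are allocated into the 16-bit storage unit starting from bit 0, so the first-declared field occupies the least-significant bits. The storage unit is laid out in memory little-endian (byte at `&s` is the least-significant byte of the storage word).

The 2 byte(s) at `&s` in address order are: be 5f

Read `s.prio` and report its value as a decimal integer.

[0]=0xbe [1]=0x5f (little-endian) → word 0x5fbe
rsvd:1 @ bit 0 → (0x5fbe>>0)&0x1 = 0x0
flags:1 @ bit 1 → (0x5fbe>>1)&0x1 = 0x1
tag:1 @ bit 2 → (0x5fbe>>2)&0x1 = 0x1
bank:6 @ bit 3 → (0x5fbe>>3)&0x3f = 0x37
prio:6 @ bit 9 → (0x5fbe>>9)&0x3f = 0x2f  ←
len:1 @ bit 15 → (0x5fbe>>15)&0x1 = 0x0

47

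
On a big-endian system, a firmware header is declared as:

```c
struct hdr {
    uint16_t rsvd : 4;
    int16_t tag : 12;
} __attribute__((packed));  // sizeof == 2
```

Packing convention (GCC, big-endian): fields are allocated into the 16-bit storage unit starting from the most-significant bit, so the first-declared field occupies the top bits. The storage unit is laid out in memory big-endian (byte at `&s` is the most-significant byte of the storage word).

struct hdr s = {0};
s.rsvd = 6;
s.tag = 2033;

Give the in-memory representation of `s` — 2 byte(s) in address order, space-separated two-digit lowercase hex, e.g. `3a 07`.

67 f1

rsvd (4b) val=6 bits=0x6 at bit 12: 0x6000
tag (12b) val=2033 bits=0x7f1 at bit 0: 0x67f1
word = 0x67f1 → big-endian bytes:
  [0]=0x67  [1]=0xf1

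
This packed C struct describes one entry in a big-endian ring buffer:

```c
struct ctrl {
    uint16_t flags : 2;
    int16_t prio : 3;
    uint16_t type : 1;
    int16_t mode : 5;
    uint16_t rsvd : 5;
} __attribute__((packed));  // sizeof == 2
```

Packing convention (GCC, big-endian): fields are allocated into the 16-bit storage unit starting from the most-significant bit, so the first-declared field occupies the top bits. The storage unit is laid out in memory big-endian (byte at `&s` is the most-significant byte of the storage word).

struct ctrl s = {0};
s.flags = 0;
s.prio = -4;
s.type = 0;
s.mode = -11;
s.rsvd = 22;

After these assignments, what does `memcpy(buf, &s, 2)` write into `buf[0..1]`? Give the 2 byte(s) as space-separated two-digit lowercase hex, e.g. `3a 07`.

22 b6

[14+:2] flags=0 & 0x3 = 0x0; word=0x0000
[11+:3] prio=-4 & 0x7 = 0x4; word=0x2000
[10+:1] type=0 & 0x1 = 0x0; word=0x2000
[5+:5] mode=-11 & 0x1f = 0x15; word=0x22a0
[0+:5] rsvd=22 & 0x1f = 0x16; word=0x22b6
word = 0x22b6 → big-endian bytes:
  [0]=0x22  [1]=0xb6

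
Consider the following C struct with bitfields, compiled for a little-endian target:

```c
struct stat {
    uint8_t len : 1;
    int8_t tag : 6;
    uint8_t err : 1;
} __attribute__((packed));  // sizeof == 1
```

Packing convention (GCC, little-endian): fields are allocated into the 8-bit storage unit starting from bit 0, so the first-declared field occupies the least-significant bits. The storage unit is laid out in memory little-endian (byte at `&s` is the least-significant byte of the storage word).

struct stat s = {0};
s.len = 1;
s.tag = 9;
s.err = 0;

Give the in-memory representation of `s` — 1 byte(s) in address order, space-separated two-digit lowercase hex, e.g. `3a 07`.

[0+:1] len=1 & 0x1 = 0x1; word=0x01
[1+:6] tag=9 & 0x3f = 0x9; word=0x13
[7+:1] err=0 & 0x1 = 0x0; word=0x13
word = 0x13 → little-endian bytes:
  [0]=0x13

13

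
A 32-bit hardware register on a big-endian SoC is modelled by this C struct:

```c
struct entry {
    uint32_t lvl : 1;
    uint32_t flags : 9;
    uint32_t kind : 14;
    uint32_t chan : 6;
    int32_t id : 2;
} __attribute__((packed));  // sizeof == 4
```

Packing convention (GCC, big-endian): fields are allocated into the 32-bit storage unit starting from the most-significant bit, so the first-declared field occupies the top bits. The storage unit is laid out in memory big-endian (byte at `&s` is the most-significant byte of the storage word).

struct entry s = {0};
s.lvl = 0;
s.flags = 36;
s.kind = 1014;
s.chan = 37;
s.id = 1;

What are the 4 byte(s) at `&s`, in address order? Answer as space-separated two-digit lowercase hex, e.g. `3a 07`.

09 03 f6 95

[31+:1] lvl=0 & 0x1 = 0x0; word=0x00000000
[22+:9] flags=36 & 0x1ff = 0x24; word=0x09000000
[8+:14] kind=1014 & 0x3fff = 0x3f6; word=0x0903f600
[2+:6] chan=37 & 0x3f = 0x25; word=0x0903f694
[0+:2] id=1 & 0x3 = 0x1; word=0x0903f695
word = 0x0903f695 → big-endian bytes:
  [0]=0x09  [1]=0x03  [2]=0xf6  [3]=0x95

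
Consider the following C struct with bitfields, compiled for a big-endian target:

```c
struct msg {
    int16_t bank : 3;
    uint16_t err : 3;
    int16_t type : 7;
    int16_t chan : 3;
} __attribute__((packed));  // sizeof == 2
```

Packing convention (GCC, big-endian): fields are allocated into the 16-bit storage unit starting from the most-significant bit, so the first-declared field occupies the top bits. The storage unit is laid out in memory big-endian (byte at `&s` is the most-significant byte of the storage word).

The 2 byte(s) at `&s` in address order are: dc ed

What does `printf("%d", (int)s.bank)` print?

[0]=0xdc [1]=0xed (big-endian) → word 0xdced
bank [13+:3] = (word>>13) & 0x7 = 6  ←
err [10+:3] = (word>>10) & 0x7 = 7
type [3+:7] = (word>>3) & 0x7f = 29
chan [0+:3] = (word>>0) & 0x7 = 5
bank signed 3b, MSB=1: 6 - 8 = -2

-2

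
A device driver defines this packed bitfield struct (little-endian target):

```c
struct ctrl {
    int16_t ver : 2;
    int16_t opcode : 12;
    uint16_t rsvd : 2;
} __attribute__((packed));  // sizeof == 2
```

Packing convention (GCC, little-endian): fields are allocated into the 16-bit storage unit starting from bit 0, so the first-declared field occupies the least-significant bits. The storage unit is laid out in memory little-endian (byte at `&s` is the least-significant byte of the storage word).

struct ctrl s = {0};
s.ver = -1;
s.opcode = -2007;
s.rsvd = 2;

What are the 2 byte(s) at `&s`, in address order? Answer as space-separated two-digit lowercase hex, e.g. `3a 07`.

a7 a0

[0+:2] ver=-1 & 0x3 = 0x3; word=0x0003
[2+:12] opcode=-2007 & 0xfff = 0x829; word=0x20a7
[14+:2] rsvd=2 & 0x3 = 0x2; word=0xa0a7
word = 0xa0a7 → little-endian bytes:
  [0]=0xa7  [1]=0xa0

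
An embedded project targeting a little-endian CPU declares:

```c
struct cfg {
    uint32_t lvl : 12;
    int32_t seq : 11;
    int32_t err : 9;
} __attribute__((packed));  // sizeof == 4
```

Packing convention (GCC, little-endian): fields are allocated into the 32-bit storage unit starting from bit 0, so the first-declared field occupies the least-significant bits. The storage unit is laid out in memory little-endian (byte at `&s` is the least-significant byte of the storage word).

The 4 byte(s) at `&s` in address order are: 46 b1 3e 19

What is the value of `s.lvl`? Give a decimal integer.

326

[0]=0x46 [1]=0xb1 [2]=0x3e [3]=0x19 (little-endian) → word 0x193eb146
lvl:12 @ bit 0 → (0x193eb146>>0)&0xfff = 0x146  ←
seq:11 @ bit 12 → (0x193eb146>>12)&0x7ff = 0x3eb
err:9 @ bit 23 → (0x193eb146>>23)&0x1ff = 0x32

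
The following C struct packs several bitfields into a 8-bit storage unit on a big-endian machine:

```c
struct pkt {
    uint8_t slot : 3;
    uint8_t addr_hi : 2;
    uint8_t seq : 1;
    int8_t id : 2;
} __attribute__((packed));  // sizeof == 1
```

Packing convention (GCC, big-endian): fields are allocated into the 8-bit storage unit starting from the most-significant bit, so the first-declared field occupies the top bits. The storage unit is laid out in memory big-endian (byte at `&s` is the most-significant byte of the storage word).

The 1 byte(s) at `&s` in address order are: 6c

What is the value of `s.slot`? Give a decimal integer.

3

[0]=0x6c (big-endian) → word 0x6c
slot [5+:3] = (word>>5) & 0x7 = 3  ←
addr_hi [3+:2] = (word>>3) & 0x3 = 1
seq [2+:1] = (word>>2) & 0x1 = 1
id [0+:2] = (word>>0) & 0x3 = 0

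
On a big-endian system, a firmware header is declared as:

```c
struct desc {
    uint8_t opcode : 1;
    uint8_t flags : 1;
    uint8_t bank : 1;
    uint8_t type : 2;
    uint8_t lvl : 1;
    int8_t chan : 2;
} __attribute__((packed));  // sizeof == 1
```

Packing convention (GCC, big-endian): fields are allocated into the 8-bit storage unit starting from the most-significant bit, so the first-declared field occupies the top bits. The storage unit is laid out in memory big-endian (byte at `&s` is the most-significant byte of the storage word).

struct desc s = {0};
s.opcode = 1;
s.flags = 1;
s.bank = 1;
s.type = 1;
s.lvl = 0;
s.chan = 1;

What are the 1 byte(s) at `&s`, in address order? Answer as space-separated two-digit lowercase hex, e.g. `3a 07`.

opcode:1 = 1 → 0x1 << 7 → word 0x80
flags:1 = 1 → 0x1 << 6 → word 0xc0
bank:1 = 1 → 0x1 << 5 → word 0xe0
type:2 = 1 → 0x1 << 3 → word 0xe8
lvl:1 = 0 → 0x0 << 2 → word 0xe8
chan:2 = 1 → 0x1 << 0 → word 0xe9
word = 0xe9 → big-endian bytes:
  [0]=0xe9

e9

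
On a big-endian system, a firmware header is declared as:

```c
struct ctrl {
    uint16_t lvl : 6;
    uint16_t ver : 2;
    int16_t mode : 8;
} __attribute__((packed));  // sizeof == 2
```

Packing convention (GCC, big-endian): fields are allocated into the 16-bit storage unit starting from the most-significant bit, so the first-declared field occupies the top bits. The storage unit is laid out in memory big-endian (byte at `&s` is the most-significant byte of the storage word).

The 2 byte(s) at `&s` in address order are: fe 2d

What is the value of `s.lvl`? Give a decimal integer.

63

[0]=0xfe [1]=0x2d (big-endian) → word 0xfe2d
lvl [10+:6] = (word>>10) & 0x3f = 63  ←
ver [8+:2] = (word>>8) & 0x3 = 2
mode [0+:8] = (word>>0) & 0xff = 45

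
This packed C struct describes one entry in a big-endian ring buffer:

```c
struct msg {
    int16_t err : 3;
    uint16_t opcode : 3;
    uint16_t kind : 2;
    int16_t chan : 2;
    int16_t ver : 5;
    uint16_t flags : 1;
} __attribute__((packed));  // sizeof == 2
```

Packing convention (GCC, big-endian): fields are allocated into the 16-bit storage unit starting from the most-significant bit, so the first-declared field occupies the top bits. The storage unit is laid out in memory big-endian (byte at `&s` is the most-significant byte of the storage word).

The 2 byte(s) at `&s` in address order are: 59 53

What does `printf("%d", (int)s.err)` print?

[0]=0x59 [1]=0x53 (big-endian) → word 0x5953
err [13+:3] = (word>>13) & 0x7 = 2  ←
opcode [10+:3] = (word>>10) & 0x7 = 6
kind [8+:2] = (word>>8) & 0x3 = 1
chan [6+:2] = (word>>6) & 0x3 = 1
ver [1+:5] = (word>>1) & 0x1f = 9
flags [0+:1] = (word>>0) & 0x1 = 1
err signed 3b, MSB=0: value = 2

2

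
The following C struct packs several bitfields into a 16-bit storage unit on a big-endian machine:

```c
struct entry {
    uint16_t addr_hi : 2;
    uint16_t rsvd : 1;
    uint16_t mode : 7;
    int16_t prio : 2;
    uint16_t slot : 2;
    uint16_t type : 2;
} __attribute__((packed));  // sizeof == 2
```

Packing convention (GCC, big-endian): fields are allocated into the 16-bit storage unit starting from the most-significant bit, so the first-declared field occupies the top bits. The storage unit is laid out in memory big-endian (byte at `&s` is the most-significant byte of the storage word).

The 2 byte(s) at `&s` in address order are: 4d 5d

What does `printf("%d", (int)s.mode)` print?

[0]=0x4d [1]=0x5d (big-endian) → word 0x4d5d
addr_hi:2 @ bit 14 → (0x4d5d>>14)&0x3 = 0x1
rsvd:1 @ bit 13 → (0x4d5d>>13)&0x1 = 0x0
mode:7 @ bit 6 → (0x4d5d>>6)&0x7f = 0x35  ←
prio:2 @ bit 4 → (0x4d5d>>4)&0x3 = 0x1
slot:2 @ bit 2 → (0x4d5d>>2)&0x3 = 0x3
type:2 @ bit 0 → (0x4d5d>>0)&0x3 = 0x1

53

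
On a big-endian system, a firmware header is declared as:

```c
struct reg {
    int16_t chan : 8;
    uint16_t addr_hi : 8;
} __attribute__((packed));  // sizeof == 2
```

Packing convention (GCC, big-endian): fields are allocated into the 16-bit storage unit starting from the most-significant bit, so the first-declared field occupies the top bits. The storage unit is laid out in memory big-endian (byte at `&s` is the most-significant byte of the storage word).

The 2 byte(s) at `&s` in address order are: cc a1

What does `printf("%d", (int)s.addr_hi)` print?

161

[0]=0xcc [1]=0xa1 (big-endian) → word 0xcca1
chan [8+:8] = (word>>8) & 0xff = 204
addr_hi [0+:8] = (word>>0) & 0xff = 161  ←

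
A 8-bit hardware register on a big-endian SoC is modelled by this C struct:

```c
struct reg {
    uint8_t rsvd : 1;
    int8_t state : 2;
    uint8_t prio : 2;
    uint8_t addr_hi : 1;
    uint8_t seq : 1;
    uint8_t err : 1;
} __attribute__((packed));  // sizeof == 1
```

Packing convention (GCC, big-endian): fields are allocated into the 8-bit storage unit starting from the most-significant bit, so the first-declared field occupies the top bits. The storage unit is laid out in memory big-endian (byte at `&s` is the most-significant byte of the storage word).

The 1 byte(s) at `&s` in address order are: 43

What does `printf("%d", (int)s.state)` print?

[0]=0x43 (big-endian) → word 0x43
rsvd [7+:1] = (word>>7) & 0x1 = 0
state [5+:2] = (word>>5) & 0x3 = 2  ←
prio [3+:2] = (word>>3) & 0x3 = 0
addr_hi [2+:1] = (word>>2) & 0x1 = 0
seq [1+:1] = (word>>1) & 0x1 = 1
err [0+:1] = (word>>0) & 0x1 = 1
state signed 2b, MSB=1: 2 - 4 = -2

-2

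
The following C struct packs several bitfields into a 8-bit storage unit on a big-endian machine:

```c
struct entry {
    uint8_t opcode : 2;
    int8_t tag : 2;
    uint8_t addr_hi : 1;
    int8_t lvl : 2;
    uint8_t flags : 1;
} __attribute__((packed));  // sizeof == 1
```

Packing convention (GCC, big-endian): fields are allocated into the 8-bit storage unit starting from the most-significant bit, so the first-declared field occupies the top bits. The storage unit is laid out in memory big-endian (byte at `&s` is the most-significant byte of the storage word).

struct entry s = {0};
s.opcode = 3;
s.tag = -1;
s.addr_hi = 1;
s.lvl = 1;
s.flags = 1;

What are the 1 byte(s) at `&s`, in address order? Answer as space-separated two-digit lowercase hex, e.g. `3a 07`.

[6+:2] opcode=3 & 0x3 = 0x3; word=0xc0
[4+:2] tag=-1 & 0x3 = 0x3; word=0xf0
[3+:1] addr_hi=1 & 0x1 = 0x1; word=0xf8
[1+:2] lvl=1 & 0x3 = 0x1; word=0xfa
[0+:1] flags=1 & 0x1 = 0x1; word=0xfb
word = 0xfb → big-endian bytes:
  [0]=0xfb

fb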